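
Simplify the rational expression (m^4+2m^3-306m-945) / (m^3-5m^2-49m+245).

Apply the Euclidean algorithm:
  m^4+2m^3-306m-945 = (m+7)(m^3-5m^2-49m+245) + (84m^2-208m-2660)
  m^3-5m^2-49m+245 = ((1/84)m-53/1764)(84m^2-208m-2660) + (-(10400/441)m+10400/63)
  84m^2-208m-2660 = (-(9261/2600)m-8379/520)(-(10400/441)m+10400/63) + (0)
Last nonzero remainder: -(10400/441)m+10400/63. Dividing through by -10400/441 gives the monic gcd m-7.
Cancel m-7 from numerator and denominator to get the reduced form.

(m^3+9m^2+63m+135)/(m^2+2m-35)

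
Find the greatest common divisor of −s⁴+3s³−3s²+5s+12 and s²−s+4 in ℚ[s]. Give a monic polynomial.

s²−s+4

Apply the Euclidean algorithm:
  −s⁴+3s³−3s²+5s+12 = (−s²+2s+3)(s²−s+4) + (0)
The last nonzero remainder s²−s+4 is already monic.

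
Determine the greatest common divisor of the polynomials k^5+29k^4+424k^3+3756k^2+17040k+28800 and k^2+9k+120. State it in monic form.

k^2+9k+120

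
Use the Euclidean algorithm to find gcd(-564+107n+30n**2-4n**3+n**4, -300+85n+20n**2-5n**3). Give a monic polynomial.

Repeated division with remainder:
  n**4-4n**3+30n**2+107n-564 = (-(1/5)n)(-5n**3+20n**2+85n-300) + (47n**2+47n-564)
  -5n**3+20n**2+85n-300 = (-(5/47)n+25/47)(47n**2+47n-564) + (0)
Last nonzero remainder: 47n**2+47n-564. Dividing through by 47 gives the monic gcd n**2+n-12.

-12+n+n**2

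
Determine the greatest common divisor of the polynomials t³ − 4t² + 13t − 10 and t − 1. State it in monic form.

Apply the Euclidean algorithm:
  t³ − 4t² + 13t − 10 = (t² − 3t + 10)(t − 1) + (0)
The last nonzero remainder t − 1 is already monic.

t − 1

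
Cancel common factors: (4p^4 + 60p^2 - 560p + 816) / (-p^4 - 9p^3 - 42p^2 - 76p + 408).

Repeated division with remainder:
  4p^4 + 60p^2 - 560p + 816 = (-4)(-p^4 - 9p^3 - 42p^2 - 76p + 408) + (-36p^3 - 108p^2 - 864p + 2448)
  -p^4 - 9p^3 - 42p^2 - 76p + 408 = ((1/36)p + 1/6)(-36p^3 - 108p^2 - 864p + 2448) + (0)
Last nonzero remainder: -36p^3 - 108p^2 - 864p + 2448. Dividing through by -36 gives the monic gcd p^3 + 3p^2 + 24p - 68.
Cancel p^3 + 3p^2 + 24p - 68 from numerator and denominator to get the reduced form.

(-4p + 12)/(p + 6)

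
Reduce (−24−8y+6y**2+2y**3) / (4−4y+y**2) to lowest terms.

(12+10y+2y**2)/(−2+y)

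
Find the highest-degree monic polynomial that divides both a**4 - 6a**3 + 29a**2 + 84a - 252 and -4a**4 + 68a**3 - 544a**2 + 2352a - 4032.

Euclidean algorithm in ℚ[a]:
  a**4 - 6a**3 + 29a**2 + 84a - 252 = (-1/4)(-4a**4 + 68a**3 - 544a**2 + 2352a - 4032) + (11a**3 - 107a**2 + 672a - 1260)
  -4a**4 + 68a**3 - 544a**2 + 2352a - 4032 = (-(4/11)a + 320/121)(11a**3 - 107a**2 + 672a - 1260) + (-(2016/121)a**2 + (14112/121)a - 84672/121)
  11a**3 - 107a**2 + 672a - 1260 = (-(1331/2016)a + 605/336)(-(2016/121)a**2 + (14112/121)a - 84672/121) + (0)
Last nonzero remainder: -(2016/121)a**2 + (14112/121)a - 84672/121. Dividing through by -2016/121 gives the monic gcd a**2 - 7a + 42.

a**2 - 7a + 42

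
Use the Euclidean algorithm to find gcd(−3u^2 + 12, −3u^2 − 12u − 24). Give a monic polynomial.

1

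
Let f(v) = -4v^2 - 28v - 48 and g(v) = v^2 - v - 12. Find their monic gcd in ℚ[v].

Apply the Euclidean algorithm:
  -4v^2 - 28v - 48 = (-4)(v^2 - v - 12) + (-32v - 96)
  v^2 - v - 12 = (-(1/32)v + 1/8)(-32v - 96) + (0)
Last nonzero remainder: -32v - 96. Dividing through by -32 gives the monic gcd v + 3.

v + 3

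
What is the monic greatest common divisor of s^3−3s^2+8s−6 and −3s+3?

s−1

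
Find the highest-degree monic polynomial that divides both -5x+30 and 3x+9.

1

Repeated division with remainder:
  -5x+30 = (-5/3)(3x+9) + (45)
  3x+9 = ((1/15)x+1/5)(45) + (0)
The last nonzero remainder is the constant 45, so the polynomials are coprime and gcd = 1.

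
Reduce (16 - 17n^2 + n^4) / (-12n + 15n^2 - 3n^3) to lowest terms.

(-4 - 5n - n^2)/(3n)

Euclidean algorithm in ℚ[n]:
  n^4 - 17n^2 + 16 = (-(1/3)n - 5/3)(-3n^3 + 15n^2 - 12n) + (4n^2 - 20n + 16)
  -3n^3 + 15n^2 - 12n = (-(3/4)n)(4n^2 - 20n + 16) + (0)
Last nonzero remainder: 4n^2 - 20n + 16. Dividing through by 4 gives the monic gcd n^2 - 5n + 4.
Cancel n^2 - 5n + 4 from numerator and denominator to get the reduced form.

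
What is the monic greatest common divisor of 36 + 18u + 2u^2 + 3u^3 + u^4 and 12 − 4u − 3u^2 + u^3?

2 + u

By polynomial division,
  u^4 + 3u^3 + 2u^2 + 18u + 36 = (u + 6)(u^3 − 3u^2 − 4u + 12) + (24u^2 + 30u − 36)
  u^3 − 3u^2 − 4u + 12 = ((1/24)u − 17/96)(24u^2 + 30u − 36) + ((45/16)u + 45/8)
  24u^2 + 30u − 36 = ((128/15)u − 32/5)((45/16)u + 45/8) + (0)
Last nonzero remainder: (45/16)u + 45/8. Dividing through by 45/16 gives the monic gcd u + 2.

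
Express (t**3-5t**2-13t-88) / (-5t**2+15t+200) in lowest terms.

Euclidean algorithm in ℚ[t]:
  t**3-5t**2-13t-88 = (-(1/5)t+2/5)(-5t**2+15t+200) + (21t-168)
  -5t**2+15t+200 = (-(5/21)t-25/21)(21t-168) + (0)
Last nonzero remainder: 21t-168. Dividing through by 21 gives the monic gcd t-8.
Cancel t-8 from numerator and denominator to get the reduced form.

(-t**2-3t-11)/(5t+25)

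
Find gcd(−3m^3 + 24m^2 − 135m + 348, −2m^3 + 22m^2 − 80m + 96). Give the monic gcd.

m − 4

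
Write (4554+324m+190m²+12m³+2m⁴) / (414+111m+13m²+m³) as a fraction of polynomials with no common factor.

(66−2m+2m²)/(6+m)

Euclidean algorithm in ℚ[m]:
  2m⁴+12m³+190m²+324m+4554 = (2m−14)(m³+13m²+111m+414) + (150m²+1050m+10350)
  m³+13m²+111m+414 = ((1/150)m+1/25)(150m²+1050m+10350) + (0)
Last nonzero remainder: 150m²+1050m+10350. Dividing through by 150 gives the monic gcd m²+7m+69.
Cancel m²+7m+69 from numerator and denominator to get the reduced form.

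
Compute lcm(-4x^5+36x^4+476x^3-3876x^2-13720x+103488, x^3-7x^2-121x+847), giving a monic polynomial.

x^6+2x^5-218x^4-340x^3+14089x^2+11858x-284592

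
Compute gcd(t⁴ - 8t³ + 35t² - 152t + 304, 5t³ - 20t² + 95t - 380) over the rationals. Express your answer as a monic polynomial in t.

t³ - 4t² + 19t - 76

Apply the Euclidean algorithm:
  t⁴ - 8t³ + 35t² - 152t + 304 = ((1/5)t - 4/5)(5t³ - 20t² + 95t - 380) + (0)
Last nonzero remainder: 5t³ - 20t² + 95t - 380. Dividing through by 5 gives the monic gcd t³ - 4t² + 19t - 76.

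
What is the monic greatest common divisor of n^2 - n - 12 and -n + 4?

n - 4

Repeated division with remainder:
  n^2 - n - 12 = (-n - 3)(-n + 4) + (0)
Last nonzero remainder: -n + 4. Dividing through by -1 gives the monic gcd n - 4.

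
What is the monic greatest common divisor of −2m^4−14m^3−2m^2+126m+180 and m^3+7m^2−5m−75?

m^2+2m−15

By polynomial division,
  −2m^4−14m^3−2m^2+126m+180 = (−2m)(m^3+7m^2−5m−75) + (−12m^2−24m+180)
  m^3+7m^2−5m−75 = (−(1/12)m−5/12)(−12m^2−24m+180) + (0)
Last nonzero remainder: −12m^2−24m+180. Dividing through by −12 gives the monic gcd m^2+2m−15.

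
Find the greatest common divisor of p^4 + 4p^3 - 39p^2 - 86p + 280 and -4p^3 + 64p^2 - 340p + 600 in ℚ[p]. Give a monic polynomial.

p - 5

Repeated division with remainder:
  p^4 + 4p^3 - 39p^2 - 86p + 280 = (-(1/4)p - 5)(-4p^3 + 64p^2 - 340p + 600) + (196p^2 - 1636p + 3280)
  -4p^3 + 64p^2 - 340p + 600 = (-(1/49)p + 375/2401)(196p^2 - 1636p + 3280) + (-(42120/2401)p + 210600/2401)
  196p^2 - 1636p + 3280 = (-(117649/10530)p + 196882/5265)(-(42120/2401)p + 210600/2401) + (0)
Last nonzero remainder: -(42120/2401)p + 210600/2401. Dividing through by -42120/2401 gives the monic gcd p - 5.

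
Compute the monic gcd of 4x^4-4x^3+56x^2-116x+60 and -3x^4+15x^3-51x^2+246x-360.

By polynomial division,
  4x^4-4x^3+56x^2-116x+60 = (-4/3)(-3x^4+15x^3-51x^2+246x-360) + (16x^3-12x^2+212x-420)
  -3x^4+15x^3-51x^2+246x-360 = (-(3/16)x+51/64)(16x^3-12x^2+212x-420) + (-(27/16)x^2-(27/16)x-405/16)
  16x^3-12x^2+212x-420 = (-(256/27)x+448/27)(-(27/16)x^2-(27/16)x-405/16) + (0)
Last nonzero remainder: -(27/16)x^2-(27/16)x-405/16. Dividing through by -27/16 gives the monic gcd x^2+x+15.

x^2+x+15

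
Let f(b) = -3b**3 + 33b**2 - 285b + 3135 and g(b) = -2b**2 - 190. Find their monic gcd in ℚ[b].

By polynomial division,
  -3b**3 + 33b**2 - 285b + 3135 = ((3/2)b - 33/2)(-2b**2 - 190) + (0)
Last nonzero remainder: -2b**2 - 190. Dividing through by -2 gives the monic gcd b**2 + 95.

b**2 + 95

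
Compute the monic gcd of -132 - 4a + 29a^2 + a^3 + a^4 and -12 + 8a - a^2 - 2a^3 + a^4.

Apply the Euclidean algorithm:
  a^4 + a^3 + 29a^2 - 4a - 132 = (a^4 - 2a^3 - a^2 + 8a - 12) + (3a^3 + 30a^2 - 12a - 120)
  a^4 - 2a^3 - a^2 + 8a - 12 = ((1/3)a - 4)(3a^3 + 30a^2 - 12a - 120) + (123a^2 - 492)
  3a^3 + 30a^2 - 12a - 120 = ((1/41)a + 10/41)(123a^2 - 492) + (0)
Last nonzero remainder: 123a^2 - 492. Dividing through by 123 gives the monic gcd a^2 - 4.

-4 + a^2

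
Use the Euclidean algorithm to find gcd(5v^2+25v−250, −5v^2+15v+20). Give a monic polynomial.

1

Repeated division with remainder:
  5v^2+25v−250 = (−1)(−5v^2+15v+20) + (40v−230)
  −5v^2+15v+20 = (−(1/8)v−11/32)(40v−230) + (−945/16)
  40v−230 = (−(128/189)v+736/189)(−945/16) + (0)
The last nonzero remainder is the constant −945/16, so the polynomials are coprime and gcd = 1.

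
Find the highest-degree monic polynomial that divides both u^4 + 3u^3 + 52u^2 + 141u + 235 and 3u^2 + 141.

Apply the Euclidean algorithm:
  u^4 + 3u^3 + 52u^2 + 141u + 235 = ((1/3)u^2 + u + 5/3)(3u^2 + 141) + (0)
Last nonzero remainder: 3u^2 + 141. Dividing through by 3 gives the monic gcd u^2 + 47.

u^2 + 47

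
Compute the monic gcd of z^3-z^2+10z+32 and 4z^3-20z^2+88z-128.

z^2-3z+16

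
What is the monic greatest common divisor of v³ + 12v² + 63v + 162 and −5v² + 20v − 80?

By polynomial division,
  v³ + 12v² + 63v + 162 = (−(1/5)v − 16/5)(−5v² + 20v − 80) + (111v − 94)
  −5v² + 20v − 80 = (−(5/111)v + 1750/12321)(111v − 94) + (−821180/12321)
  111v − 94 = (−(1367631/821180)v + 579087/410590)(−821180/12321) + (0)
The last nonzero remainder is the constant −821180/12321, so the polynomials are coprime and gcd = 1.

1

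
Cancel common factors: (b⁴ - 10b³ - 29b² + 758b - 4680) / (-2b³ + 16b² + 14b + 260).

(-b³ + 29b - 468)/(2b² + 4b + 26)

By polynomial division,
  b⁴ - 10b³ - 29b² + 758b - 4680 = (-(1/2)b + 1)(-2b³ + 16b² + 14b + 260) + (-38b² + 874b - 4940)
  -2b³ + 16b² + 14b + 260 = ((1/19)b + 15/19)(-38b² + 874b - 4940) + (-416b + 4160)
  -38b² + 874b - 4940 = ((19/208)b - 19/16)(-416b + 4160) + (0)
Last nonzero remainder: -416b + 4160. Dividing through by -416 gives the monic gcd b - 10.
Cancel b - 10 from numerator and denominator to get the reduced form.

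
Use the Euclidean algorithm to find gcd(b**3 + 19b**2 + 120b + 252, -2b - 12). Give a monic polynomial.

Euclidean algorithm in ℚ[b]:
  b**3 + 19b**2 + 120b + 252 = (-(1/2)b**2 - (13/2)b - 21)(-2b - 12) + (0)
Last nonzero remainder: -2b - 12. Dividing through by -2 gives the monic gcd b + 6.

b + 6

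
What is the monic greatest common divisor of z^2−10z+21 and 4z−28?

z−7

By polynomial division,
  z^2−10z+21 = ((1/4)z−3/4)(4z−28) + (0)
Last nonzero remainder: 4z−28. Dividing through by 4 gives the monic gcd z−7.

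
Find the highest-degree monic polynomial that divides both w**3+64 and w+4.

w+4

Repeated division with remainder:
  w**3+64 = (w**2-4w+16)(w+4) + (0)
The last nonzero remainder w+4 is already monic.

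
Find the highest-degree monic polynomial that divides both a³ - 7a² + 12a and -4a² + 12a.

By polynomial division,
  a³ - 7a² + 12a = (-(1/4)a + 1)(-4a² + 12a) + (0)
Last nonzero remainder: -4a² + 12a. Dividing through by -4 gives the monic gcd a² - 3a.

a² - 3a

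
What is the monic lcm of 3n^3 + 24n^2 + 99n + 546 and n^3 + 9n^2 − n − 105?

By polynomial division,
  3n^3 + 24n^2 + 99n + 546 = (3)(n^3 + 9n^2 − n − 105) + (−3n^2 + 102n + 861)
  n^3 + 9n^2 − n − 105 = (−(1/3)n − 43/3)(−3n^2 + 102n + 861) + (1748n + 12236)
  −3n^2 + 102n + 861 = (−(3/1748)n + 123/1748)(1748n + 12236) + (0)
Last nonzero remainder: 1748n + 12236. Dividing through by 1748 gives the monic gcd n + 7.
Then lcm(f, g) = f·g / gcd(f, g); expanding and making the result monic gives the answer.

n^5 + 10n^4 + 34n^3 + 128n^2 − 131n − 2730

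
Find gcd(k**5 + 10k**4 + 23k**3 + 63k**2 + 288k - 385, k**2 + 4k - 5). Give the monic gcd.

k**2 + 4k - 5

By polynomial division,
  k**5 + 10k**4 + 23k**3 + 63k**2 + 288k - 385 = (k**3 + 6k**2 + 4k + 77)(k**2 + 4k - 5) + (0)
The last nonzero remainder k**2 + 4k - 5 is already monic.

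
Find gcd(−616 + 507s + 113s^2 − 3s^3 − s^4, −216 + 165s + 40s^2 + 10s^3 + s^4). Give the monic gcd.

Euclidean algorithm in ℚ[s]:
  −s^4 − 3s^3 + 113s^2 + 507s − 616 = (−1)(s^4 + 10s^3 + 40s^2 + 165s − 216) + (7s^3 + 153s^2 + 672s − 832)
  s^4 + 10s^3 + 40s^2 + 165s − 216 = ((1/7)s − 83/49)(7s^3 + 153s^2 + 672s − 832) + ((9955/49)s^2 + (9955/7)s − 79640/49)
  7s^3 + 153s^2 + 672s − 832 = ((343/9955)s + 5096/9955)((9955/49)s^2 + (9955/7)s − 79640/49) + (0)
Last nonzero remainder: (9955/49)s^2 + (9955/7)s − 79640/49. Dividing through by 9955/49 gives the monic gcd s^2 + 7s − 8.

−8 + 7s + s^2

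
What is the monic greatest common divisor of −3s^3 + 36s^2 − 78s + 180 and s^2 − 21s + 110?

Euclidean algorithm in ℚ[s]:
  −3s^3 + 36s^2 − 78s + 180 = (−3s − 27)(s^2 − 21s + 110) + (−315s + 3150)
  s^2 − 21s + 110 = (−(1/315)s + 11/315)(−315s + 3150) + (0)
Last nonzero remainder: −315s + 3150. Dividing through by −315 gives the monic gcd s − 10.

s − 10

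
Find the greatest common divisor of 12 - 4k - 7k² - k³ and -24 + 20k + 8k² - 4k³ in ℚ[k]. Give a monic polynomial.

Apply the Euclidean algorithm:
  -k³ - 7k² - 4k + 12 = (1/4)(-4k³ + 8k² + 20k - 24) + (-9k² - 9k + 18)
  -4k³ + 8k² + 20k - 24 = ((4/9)k - 4/3)(-9k² - 9k + 18) + (0)
Last nonzero remainder: -9k² - 9k + 18. Dividing through by -9 gives the monic gcd k² + k - 2.

-2 + k + k²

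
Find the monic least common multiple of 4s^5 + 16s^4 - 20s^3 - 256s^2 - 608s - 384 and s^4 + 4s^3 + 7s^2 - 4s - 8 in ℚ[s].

By polynomial division,
  4s^5 + 16s^4 - 20s^3 - 256s^2 - 608s - 384 = (4s)(s^4 + 4s^3 + 7s^2 - 4s - 8) + (-48s^3 - 240s^2 - 576s - 384)
  s^4 + 4s^3 + 7s^2 - 4s - 8 = (-(1/48)s + 1/48)(-48s^3 - 240s^2 - 576s - 384) + (0)
Last nonzero remainder: -48s^3 - 240s^2 - 576s - 384. Dividing through by -48 gives the monic gcd s^3 + 5s^2 + 12s + 8.
Then lcm(f, g) = f·g / gcd(f, g); expanding and making the result monic gives the answer.

s^6 + 3s^5 - 9s^4 - 59s^3 - 88s^2 + 56s + 96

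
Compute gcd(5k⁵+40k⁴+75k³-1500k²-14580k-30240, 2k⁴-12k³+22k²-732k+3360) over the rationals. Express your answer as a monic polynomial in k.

k³-k²+6k-336

By polynomial division,
  5k⁵+40k⁴+75k³-1500k²-14580k-30240 = ((5/2)k+35)(2k⁴-12k³+22k²-732k+3360) + (440k³-440k²+2640k-147840)
  2k⁴-12k³+22k²-732k+3360 = ((1/220)k-1/44)(440k³-440k²+2640k-147840) + (0)
Last nonzero remainder: 440k³-440k²+2640k-147840. Dividing through by 440 gives the monic gcd k³-k²+6k-336.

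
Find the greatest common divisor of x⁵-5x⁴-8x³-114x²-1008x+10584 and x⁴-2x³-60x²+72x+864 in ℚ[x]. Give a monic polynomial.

x²-36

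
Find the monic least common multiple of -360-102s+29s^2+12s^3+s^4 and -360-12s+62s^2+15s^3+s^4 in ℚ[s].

4320-216s-1116s^2-130s^3+65s^4+16s^5+s^6

Euclidean algorithm in ℚ[s]:
  s^4+12s^3+29s^2-102s-360 = (s^4+15s^3+62s^2-12s-360) + (-3s^3-33s^2-90s)
  s^4+15s^3+62s^2-12s-360 = (-(1/3)s-4/3)(-3s^3-33s^2-90s) + (-12s^2-132s-360)
  -3s^3-33s^2-90s = ((1/4)s)(-12s^2-132s-360) + (0)
Last nonzero remainder: -12s^2-132s-360. Dividing through by -12 gives the monic gcd s^2+11s+30.
Then lcm(f, g) = f·g / gcd(f, g); expanding and making the result monic gives the answer.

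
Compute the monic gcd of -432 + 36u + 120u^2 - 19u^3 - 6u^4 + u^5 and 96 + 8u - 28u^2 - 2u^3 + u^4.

Euclidean algorithm in ℚ[u]:
  u^5 - 6u^4 - 19u^3 + 120u^2 + 36u - 432 = (u - 4)(u^4 - 2u^3 - 28u^2 + 8u + 96) + (u^3 - 28u - 48)
  u^4 - 2u^3 - 28u^2 + 8u + 96 = (u - 2)(u^3 - 28u - 48) + (0)
The last nonzero remainder u^3 - 28u - 48 is already monic.

-48 - 28u + u^3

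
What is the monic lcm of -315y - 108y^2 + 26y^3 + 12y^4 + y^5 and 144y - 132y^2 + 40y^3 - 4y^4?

By polynomial division,
  y^5 + 12y^4 + 26y^3 - 108y^2 - 315y = (-(1/4)y - 11/2)(-4y^4 + 40y^3 - 132y^2 + 144y) + (213y^3 - 798y^2 + 477y)
  -4y^4 + 40y^3 - 132y^2 + 144y = (-(4/213)y + 592/5041)(213y^3 - 798y^2 + 477y) + (-(147840/5041)y^2 + (443520/5041)y)
  213y^3 - 798y^2 + 477y = (-(357911/49280)y + 267173/49280)(-(147840/5041)y^2 + (443520/5041)y) + (0)
Last nonzero remainder: -(147840/5041)y^2 + (443520/5041)y. Dividing through by -147840/5041 gives the monic gcd y^2 - 3y.
Then lcm(f, g) = f·g / gcd(f, g); expanding and making the result monic gives the answer.

-3780y + 909y^2 + 753y^3 - 146y^4 - 46y^5 + 5y^6 + y^7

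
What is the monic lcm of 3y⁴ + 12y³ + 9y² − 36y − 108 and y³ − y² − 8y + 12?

Apply the Euclidean algorithm:
  3y⁴ + 12y³ + 9y² − 36y − 108 = (3y + 15)(y³ − y² − 8y + 12) + (48y² + 48y − 288)
  y³ − y² − 8y + 12 = ((1/48)y − 1/24)(48y² + 48y − 288) + (0)
Last nonzero remainder: 48y² + 48y − 288. Dividing through by 48 gives the monic gcd y² + y − 6.
Then lcm(f, g) = f·g / gcd(f, g); expanding and making the result monic gives the answer.

y⁵ + 2y⁴ − 5y³ − 18y² − 12y + 72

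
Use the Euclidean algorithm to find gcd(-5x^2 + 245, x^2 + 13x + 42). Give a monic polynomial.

x + 7

Repeated division with remainder:
  -5x^2 + 245 = (-5)(x^2 + 13x + 42) + (65x + 455)
  x^2 + 13x + 42 = ((1/65)x + 6/65)(65x + 455) + (0)
Last nonzero remainder: 65x + 455. Dividing through by 65 gives the monic gcd x + 7.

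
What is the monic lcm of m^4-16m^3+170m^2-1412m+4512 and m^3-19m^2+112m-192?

m^6-27m^5+370m^4-3666m^3+24124m^2-83520m+108288

Apply the Euclidean algorithm:
  m^4-16m^3+170m^2-1412m+4512 = (m+3)(m^3-19m^2+112m-192) + (115m^2-1556m+5088)
  m^3-19m^2+112m-192 = ((1/115)m-629/13225)(115m^2-1556m+5088) + (-(82644/13225)m+661152/13225)
  115m^2-1556m+5088 = (-(1520875/82644)m+700925/6887)(-(82644/13225)m+661152/13225) + (0)
Last nonzero remainder: -(82644/13225)m+661152/13225. Dividing through by -82644/13225 gives the monic gcd m-8.
Then lcm(f, g) = f·g / gcd(f, g); expanding and making the result monic gives the answer.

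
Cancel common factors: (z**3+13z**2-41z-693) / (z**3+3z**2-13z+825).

(z**2+2z-63)/(z**2-8z+75)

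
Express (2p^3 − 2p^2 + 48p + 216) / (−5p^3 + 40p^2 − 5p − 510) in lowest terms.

Apply the Euclidean algorithm:
  2p^3 − 2p^2 + 48p + 216 = (−2/5)(−5p^3 + 40p^2 − 5p − 510) + (14p^2 + 46p + 12)
  −5p^3 + 40p^2 − 5p − 510 = (−(5/14)p + 395/98)(14p^2 + 46p + 12) + (−(9120/49)p − 27360/49)
  14p^2 + 46p + 12 = (−(343/4560)p − 49/2280)(−(9120/49)p − 27360/49) + (0)
Last nonzero remainder: −(9120/49)p − 27360/49. Dividing through by −9120/49 gives the monic gcd p + 3.
Cancel p + 3 from numerator and denominator to get the reduced form.

(−2p^2 + 8p − 72)/(5p^2 − 55p + 170)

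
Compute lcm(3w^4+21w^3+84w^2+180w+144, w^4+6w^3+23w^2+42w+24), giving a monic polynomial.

w^5+8w^4+35w^3+88w^2+108w+48

Euclidean algorithm in ℚ[w]:
  3w^4+21w^3+84w^2+180w+144 = (3)(w^4+6w^3+23w^2+42w+24) + (3w^3+15w^2+54w+72)
  w^4+6w^3+23w^2+42w+24 = ((1/3)w+1/3)(3w^3+15w^2+54w+72) + (0)
Last nonzero remainder: 3w^3+15w^2+54w+72. Dividing through by 3 gives the monic gcd w^3+5w^2+18w+24.
Then lcm(f, g) = f·g / gcd(f, g); expanding and making the result monic gives the answer.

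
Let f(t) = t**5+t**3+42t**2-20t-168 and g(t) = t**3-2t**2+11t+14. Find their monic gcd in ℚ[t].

t**2-3t+14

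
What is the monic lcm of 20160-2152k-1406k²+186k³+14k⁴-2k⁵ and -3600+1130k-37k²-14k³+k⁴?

100800-20840k-5954k²+1633k³-23k⁴-17k⁵+k⁶

By polynomial division,
  -2k⁵+14k⁴+186k³-1406k²-2152k+20160 = (-2k-14)(k⁴-14k³-37k²+1130k-3600) + (-84k³+336k²+6468k-30240)
  k⁴-14k³-37k²+1130k-3600 = (-(1/84)k+5/42)(-84k³+336k²+6468k-30240) + (0)
Last nonzero remainder: -84k³+336k²+6468k-30240. Dividing through by -84 gives the monic gcd k³-4k²-77k+360.
Then lcm(f, g) = f·g / gcd(f, g); expanding and making the result monic gives the answer.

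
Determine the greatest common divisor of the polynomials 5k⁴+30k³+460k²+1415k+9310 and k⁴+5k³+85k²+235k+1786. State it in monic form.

Apply the Euclidean algorithm:
  5k⁴+30k³+460k²+1415k+9310 = (5)(k⁴+5k³+85k²+235k+1786) + (5k³+35k²+240k+380)
  k⁴+5k³+85k²+235k+1786 = ((1/5)k-2/5)(5k³+35k²+240k+380) + (51k²+255k+1938)
  5k³+35k²+240k+380 = ((5/51)k+10/51)(51k²+255k+1938) + (0)
Last nonzero remainder: 51k²+255k+1938. Dividing through by 51 gives the monic gcd k²+5k+38.

k²+5k+38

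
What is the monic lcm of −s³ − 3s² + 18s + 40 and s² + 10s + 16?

s⁴ + 11s³ + 6s² − 184s − 320

Euclidean algorithm in ℚ[s]:
  −s³ − 3s² + 18s + 40 = (−s + 7)(s² + 10s + 16) + (−36s − 72)
  s² + 10s + 16 = (−(1/36)s − 2/9)(−36s − 72) + (0)
Last nonzero remainder: −36s − 72. Dividing through by −36 gives the monic gcd s + 2.
Then lcm(f, g) = f·g / gcd(f, g); expanding and making the result monic gives the answer.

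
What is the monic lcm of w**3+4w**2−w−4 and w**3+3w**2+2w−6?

By polynomial division,
  w**3+4w**2−w−4 = (w**3+3w**2+2w−6) + (w**2−3w+2)
  w**3+3w**2+2w−6 = (w+6)(w**2−3w+2) + (18w−18)
  w**2−3w+2 = ((1/18)w−1/9)(18w−18) + (0)
Last nonzero remainder: 18w−18. Dividing through by 18 gives the monic gcd w−1.
Then lcm(f, g) = f·g / gcd(f, g); expanding and making the result monic gives the answer.

w**5+8w**4+21w**3+16w**2−22w−24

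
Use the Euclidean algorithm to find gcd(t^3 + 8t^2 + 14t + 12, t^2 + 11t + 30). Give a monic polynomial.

Repeated division with remainder:
  t^3 + 8t^2 + 14t + 12 = (t − 3)(t^2 + 11t + 30) + (17t + 102)
  t^2 + 11t + 30 = ((1/17)t + 5/17)(17t + 102) + (0)
Last nonzero remainder: 17t + 102. Dividing through by 17 gives the monic gcd t + 6.

t + 6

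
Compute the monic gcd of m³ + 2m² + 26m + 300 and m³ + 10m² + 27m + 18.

Euclidean algorithm in ℚ[m]:
  m³ + 2m² + 26m + 300 = (m³ + 10m² + 27m + 18) + (-8m² - m + 282)
  m³ + 10m² + 27m + 18 = (-(1/8)m - 79/64)(-8m² - m + 282) + ((3905/64)m + 11715/32)
  -8m² - m + 282 = (-(512/3905)m + 3008/3905)((3905/64)m + 11715/32) + (0)
Last nonzero remainder: (3905/64)m + 11715/32. Dividing through by 3905/64 gives the monic gcd m + 6.

m + 6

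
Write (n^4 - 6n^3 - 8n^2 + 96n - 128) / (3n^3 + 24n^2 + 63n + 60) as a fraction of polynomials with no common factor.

Euclidean algorithm in ℚ[n]:
  n^4 - 6n^3 - 8n^2 + 96n - 128 = ((1/3)n - 14/3)(3n^3 + 24n^2 + 63n + 60) + (83n^2 + 370n + 152)
  3n^3 + 24n^2 + 63n + 60 = ((3/83)n + 882/6889)(83n^2 + 370n + 152) + ((69819/6889)n + 279276/6889)
  83n^2 + 370n + 152 = ((571787/69819)n + 261782/69819)((69819/6889)n + 279276/6889) + (0)
Last nonzero remainder: (69819/6889)n + 279276/6889. Dividing through by 69819/6889 gives the monic gcd n + 4.
Cancel n + 4 from numerator and denominator to get the reduced form.

(n^3 - 10n^2 + 32n - 32)/(3n^2 + 12n + 15)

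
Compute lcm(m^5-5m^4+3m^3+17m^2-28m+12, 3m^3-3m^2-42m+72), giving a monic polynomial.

Repeated division with remainder:
  m^5-5m^4+3m^3+17m^2-28m+12 = ((1/3)m^2-(4/3)m+13/3)(3m^3-3m^2-42m+72) + (-50m^2+250m-300)
  3m^3-3m^2-42m+72 = (-(3/50)m-6/25)(-50m^2+250m-300) + (0)
Last nonzero remainder: -50m^2+250m-300. Dividing through by -50 gives the monic gcd m^2-5m+6.
Then lcm(f, g) = f·g / gcd(f, g); expanding and making the result monic gives the answer.

m^6-m^5-17m^4+29m^3+40m^2-100m+48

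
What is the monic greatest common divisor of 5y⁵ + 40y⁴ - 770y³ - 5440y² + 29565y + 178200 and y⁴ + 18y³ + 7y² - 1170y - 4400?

y³ + 8y² - 73y - 440

Repeated division with remainder:
  5y⁵ + 40y⁴ - 770y³ - 5440y² + 29565y + 178200 = (5y - 50)(y⁴ + 18y³ + 7y² - 1170y - 4400) + (95y³ + 760y² - 6935y - 41800)
  y⁴ + 18y³ + 7y² - 1170y - 4400 = ((1/95)y + 2/19)(95y³ + 760y² - 6935y - 41800) + (0)
Last nonzero remainder: 95y³ + 760y² - 6935y - 41800. Dividing through by 95 gives the monic gcd y³ + 8y² - 73y - 440.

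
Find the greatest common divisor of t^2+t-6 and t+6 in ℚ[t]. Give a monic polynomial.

Euclidean algorithm in ℚ[t]:
  t^2+t-6 = (t-5)(t+6) + (24)
  t+6 = ((1/24)t+1/4)(24) + (0)
The last nonzero remainder is the constant 24, so the polynomials are coprime and gcd = 1.

1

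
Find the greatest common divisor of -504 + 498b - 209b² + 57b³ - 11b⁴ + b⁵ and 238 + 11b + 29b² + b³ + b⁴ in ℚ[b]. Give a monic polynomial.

14 - b + b²

Apply the Euclidean algorithm:
  b⁵ - 11b⁴ + 57b³ - 209b² + 498b - 504 = (b - 12)(b⁴ + b³ + 29b² + 11b + 238) + (40b³ + 128b² + 392b + 2352)
  b⁴ + b³ + 29b² + 11b + 238 = ((1/40)b - 11/200)(40b³ + 128b² + 392b + 2352) + ((656/25)b² - (656/25)b + 9184/25)
  40b³ + 128b² + 392b + 2352 = ((125/82)b + 525/82)((656/25)b² - (656/25)b + 9184/25) + (0)
Last nonzero remainder: (656/25)b² - (656/25)b + 9184/25. Dividing through by 656/25 gives the monic gcd b² - b + 14.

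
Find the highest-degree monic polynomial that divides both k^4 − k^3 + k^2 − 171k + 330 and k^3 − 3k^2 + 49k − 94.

By polynomial division,
  k^4 − k^3 + k^2 − 171k + 330 = (k + 2)(k^3 − 3k^2 + 49k − 94) + (−42k^2 − 175k + 518)
  k^3 − 3k^2 + 49k − 94 = (−(1/42)k + 43/252)(−42k^2 − 175k + 518) + ((3283/36)k − 3283/18)
  −42k^2 − 175k + 518 = (−(216/469)k − 1332/469)((3283/36)k − 3283/18) + (0)
Last nonzero remainder: (3283/36)k − 3283/18. Dividing through by 3283/36 gives the monic gcd k − 2.

k − 2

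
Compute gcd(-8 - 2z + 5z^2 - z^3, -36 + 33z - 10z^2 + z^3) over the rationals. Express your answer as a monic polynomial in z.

-4 + z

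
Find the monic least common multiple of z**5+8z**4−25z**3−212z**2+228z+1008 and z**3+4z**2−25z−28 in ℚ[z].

Repeated division with remainder:
  z**5+8z**4−25z**3−212z**2+228z+1008 = (z**2+4z−16)(z**3+4z**2−25z−28) + (−20z**2−60z+560)
  z**3+4z**2−25z−28 = (−(1/20)z−1/20)(−20z**2−60z+560) + (0)
Last nonzero remainder: −20z**2−60z+560. Dividing through by −20 gives the monic gcd z**2+3z−28.
Then lcm(f, g) = f·g / gcd(f, g); expanding and making the result monic gives the answer.

z**6+9z**5−17z**4−237z**3+16z**2+1236z+1008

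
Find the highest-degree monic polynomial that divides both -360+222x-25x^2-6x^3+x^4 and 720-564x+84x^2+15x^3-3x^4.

Apply the Euclidean algorithm:
  x^4-6x^3-25x^2+222x-360 = (-1/3)(-3x^4+15x^3+84x^2-564x+720) + (-x^3+3x^2+34x-120)
  -3x^4+15x^3+84x^2-564x+720 = (3x-6)(-x^3+3x^2+34x-120) + (0)
Last nonzero remainder: -x^3+3x^2+34x-120. Dividing through by -1 gives the monic gcd x^3-3x^2-34x+120.

120-34x-3x^2+x^3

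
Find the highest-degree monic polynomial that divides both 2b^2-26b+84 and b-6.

b-6

By polynomial division,
  2b^2-26b+84 = (2b-14)(b-6) + (0)
The last nonzero remainder b-6 is already monic.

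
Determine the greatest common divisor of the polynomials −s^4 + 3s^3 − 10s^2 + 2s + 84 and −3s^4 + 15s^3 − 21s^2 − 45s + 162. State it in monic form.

s^2 − s − 6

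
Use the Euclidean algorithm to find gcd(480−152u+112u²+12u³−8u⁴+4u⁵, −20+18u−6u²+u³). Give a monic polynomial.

10−4u+u²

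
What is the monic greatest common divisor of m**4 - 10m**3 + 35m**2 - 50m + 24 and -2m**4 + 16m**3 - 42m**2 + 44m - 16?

m**3 - 7m**2 + 14m - 8

By polynomial division,
  m**4 - 10m**3 + 35m**2 - 50m + 24 = (-1/2)(-2m**4 + 16m**3 - 42m**2 + 44m - 16) + (-2m**3 + 14m**2 - 28m + 16)
  -2m**4 + 16m**3 - 42m**2 + 44m - 16 = (m - 1)(-2m**3 + 14m**2 - 28m + 16) + (0)
Last nonzero remainder: -2m**3 + 14m**2 - 28m + 16. Dividing through by -2 gives the monic gcd m**3 - 7m**2 + 14m - 8.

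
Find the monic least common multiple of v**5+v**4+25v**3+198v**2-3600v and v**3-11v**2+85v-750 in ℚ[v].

By polynomial division,
  v**5+v**4+25v**3+198v**2-3600v = (v**2+12v+72)(v**3-11v**2+85v-750) + (720v**2-720v+54000)
  v**3-11v**2+85v-750 = ((1/720)v-1/72)(720v**2-720v+54000) + (0)
Last nonzero remainder: 720v**2-720v+54000. Dividing through by 720 gives the monic gcd v**2-v+75.
Then lcm(f, g) = f·g / gcd(f, g); expanding and making the result monic gives the answer.

v**6-9v**5+15v**4-52v**3-5580v**2+36000v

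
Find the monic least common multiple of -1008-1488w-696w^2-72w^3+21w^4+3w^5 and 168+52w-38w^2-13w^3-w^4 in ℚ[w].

4032+4608w+464w^2-1136w^3-412w^4-8w^5+11w^6+w^7

Repeated division with remainder:
  3w^5+21w^4-72w^3-696w^2-1488w-1008 = (-3w+18)(-w^4-13w^3-38w^2+52w+168) + (48w^3+144w^2-1920w-4032)
  -w^4-13w^3-38w^2+52w+168 = (-(1/48)w-5/24)(48w^3+144w^2-1920w-4032) + (-48w^2-432w-672)
  48w^3+144w^2-1920w-4032 = (-w+6)(-48w^2-432w-672) + (0)
Last nonzero remainder: -48w^2-432w-672. Dividing through by -48 gives the monic gcd w^2+9w+14.
Then lcm(f, g) = f·g / gcd(f, g); expanding and making the result monic gives the answer.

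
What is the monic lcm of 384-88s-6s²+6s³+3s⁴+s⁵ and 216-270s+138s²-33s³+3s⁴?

4608-3744s+928s²+26s³-12s⁴-3s⁵-4s⁶+s⁷

Apply the Euclidean algorithm:
  s⁵+3s⁴+6s³-6s²-88s+384 = ((1/3)s+14/3)(3s⁴-33s³+138s²-270s+216) + (114s³-560s²+1100s-624)
  3s⁴-33s³+138s²-270s+216 = ((1/38)s-347/2166)(114s³-560s²+1100s-624) + ((20944/1083)s²-(83776/1083)s+41888/361)
  114s³-560s²+1100s-624 = ((61731/10472)s-14079/2618)((20944/1083)s²-(83776/1083)s+41888/361) + (0)
Last nonzero remainder: (20944/1083)s²-(83776/1083)s+41888/361. Dividing through by 20944/1083 gives the monic gcd s²-4s+6.
Then lcm(f, g) = f·g / gcd(f, g); expanding and making the result monic gives the answer.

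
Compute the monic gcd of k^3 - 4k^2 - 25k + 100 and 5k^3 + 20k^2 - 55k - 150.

Repeated division with remainder:
  k^3 - 4k^2 - 25k + 100 = (1/5)(5k^3 + 20k^2 - 55k - 150) + (-8k^2 - 14k + 130)
  5k^3 + 20k^2 - 55k - 150 = (-(5/8)k - 45/32)(-8k^2 - 14k + 130) + ((105/16)k + 525/16)
  -8k^2 - 14k + 130 = (-(128/105)k + 416/105)((105/16)k + 525/16) + (0)
Last nonzero remainder: (105/16)k + 525/16. Dividing through by 105/16 gives the monic gcd k + 5.

k + 5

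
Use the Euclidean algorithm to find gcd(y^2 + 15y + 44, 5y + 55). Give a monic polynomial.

Repeated division with remainder:
  y^2 + 15y + 44 = ((1/5)y + 4/5)(5y + 55) + (0)
Last nonzero remainder: 5y + 55. Dividing through by 5 gives the monic gcd y + 11.

y + 11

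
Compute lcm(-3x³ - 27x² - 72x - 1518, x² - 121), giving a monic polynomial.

Euclidean algorithm in ℚ[x]:
  -3x³ - 27x² - 72x - 1518 = (-3x - 27)(x² - 121) + (-435x - 4785)
  x² - 121 = (-(1/435)x + 11/435)(-435x - 4785) + (0)
Last nonzero remainder: -435x - 4785. Dividing through by -435 gives the monic gcd x + 11.
Then lcm(f, g) = f·g / gcd(f, g); expanding and making the result monic gives the answer.

x⁴ - 2x³ - 75x² + 242x - 5566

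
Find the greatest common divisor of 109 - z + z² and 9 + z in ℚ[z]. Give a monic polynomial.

Repeated division with remainder:
  z² - z + 109 = (z - 10)(z + 9) + (199)
  z + 9 = ((1/199)z + 9/199)(199) + (0)
The last nonzero remainder is the constant 199, so the polynomials are coprime and gcd = 1.

1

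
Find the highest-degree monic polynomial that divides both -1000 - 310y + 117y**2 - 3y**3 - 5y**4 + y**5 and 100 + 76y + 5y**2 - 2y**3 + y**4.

By polynomial division,
  y**5 - 5y**4 - 3y**3 + 117y**2 - 310y - 1000 = (y - 3)(y**4 - 2y**3 + 5y**2 + 76y + 100) + (-14y**3 + 56y**2 - 182y - 700)
  y**4 - 2y**3 + 5y**2 + 76y + 100 = (-(1/14)y - 1/7)(-14y**3 + 56y**2 - 182y - 700) + (0)
Last nonzero remainder: -14y**3 + 56y**2 - 182y - 700. Dividing through by -14 gives the monic gcd y**3 - 4y**2 + 13y + 50.

50 + 13y - 4y**2 + y**3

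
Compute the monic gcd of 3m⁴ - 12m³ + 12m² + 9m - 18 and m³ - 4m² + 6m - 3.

m² - 3m + 3

Repeated division with remainder:
  3m⁴ - 12m³ + 12m² + 9m - 18 = (3m)(m³ - 4m² + 6m - 3) + (-6m² + 18m - 18)
  m³ - 4m² + 6m - 3 = (-(1/6)m + 1/6)(-6m² + 18m - 18) + (0)
Last nonzero remainder: -6m² + 18m - 18. Dividing through by -6 gives the monic gcd m² - 3m + 3.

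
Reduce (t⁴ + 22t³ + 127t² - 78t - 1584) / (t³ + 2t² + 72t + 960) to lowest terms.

(t³ + 14t² + 15t - 198)/(t² - 6t + 120)

Apply the Euclidean algorithm:
  t⁴ + 22t³ + 127t² - 78t - 1584 = (t + 20)(t³ + 2t² + 72t + 960) + (15t² - 2478t - 20784)
  t³ + 2t² + 72t + 960 = ((1/15)t + 836/75)(15t² - 2478t - 20784) + ((726976/25)t + 5815808/25)
  15t² - 2478t - 20784 = ((375/726976)t - 32475/363488)((726976/25)t + 5815808/25) + (0)
Last nonzero remainder: (726976/25)t + 5815808/25. Dividing through by 726976/25 gives the monic gcd t + 8.
Cancel t + 8 from numerator and denominator to get the reduced form.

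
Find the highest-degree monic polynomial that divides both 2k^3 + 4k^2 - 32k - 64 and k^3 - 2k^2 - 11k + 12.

k - 4

By polynomial division,
  2k^3 + 4k^2 - 32k - 64 = (2)(k^3 - 2k^2 - 11k + 12) + (8k^2 - 10k - 88)
  k^3 - 2k^2 - 11k + 12 = ((1/8)k - 3/32)(8k^2 - 10k - 88) + (-(15/16)k + 15/4)
  8k^2 - 10k - 88 = (-(128/15)k - 352/15)(-(15/16)k + 15/4) + (0)
Last nonzero remainder: -(15/16)k + 15/4. Dividing through by -15/16 gives the monic gcd k - 4.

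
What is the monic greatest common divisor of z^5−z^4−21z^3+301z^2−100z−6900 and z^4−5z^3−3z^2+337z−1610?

z^3−12z^2+81z−230

Euclidean algorithm in ℚ[z]:
  z^5−z^4−21z^3+301z^2−100z−6900 = (z+4)(z^4−5z^3−3z^2+337z−1610) + (2z^3−24z^2+162z−460)
  z^4−5z^3−3z^2+337z−1610 = ((1/2)z+7/2)(2z^3−24z^2+162z−460) + (0)
Last nonzero remainder: 2z^3−24z^2+162z−460. Dividing through by 2 gives the monic gcd z^3−12z^2+81z−230.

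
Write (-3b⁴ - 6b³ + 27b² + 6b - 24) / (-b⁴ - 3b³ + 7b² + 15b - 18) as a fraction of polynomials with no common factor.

Euclidean algorithm in ℚ[b]:
  -3b⁴ - 6b³ + 27b² + 6b - 24 = (3)(-b⁴ - 3b³ + 7b² + 15b - 18) + (3b³ + 6b² - 39b + 30)
  -b⁴ - 3b³ + 7b² + 15b - 18 = (-(1/3)b - 1/3)(3b³ + 6b² - 39b + 30) + (-4b² + 12b - 8)
  3b³ + 6b² - 39b + 30 = (-(3/4)b - 15/4)(-4b² + 12b - 8) + (0)
Last nonzero remainder: -4b² + 12b - 8. Dividing through by -4 gives the monic gcd b² - 3b + 2.
Cancel b² - 3b + 2 from numerator and denominator to get the reduced form.

(3b² + 15b + 12)/(b² + 6b + 9)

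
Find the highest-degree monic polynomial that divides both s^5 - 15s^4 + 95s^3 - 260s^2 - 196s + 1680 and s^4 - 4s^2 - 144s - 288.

Repeated division with remainder:
  s^5 - 15s^4 + 95s^3 - 260s^2 - 196s + 1680 = (s - 15)(s^4 - 4s^2 - 144s - 288) + (99s^3 - 176s^2 - 2068s - 2640)
  s^4 - 4s^2 - 144s - 288 = ((1/99)s + 16/891)(99s^3 - 176s^2 - 2068s - 2640) + ((1624/81)s^2 - (6496/81)s - 6496/27)
  99s^3 - 176s^2 - 2068s - 2640 = ((8019/1624)s + 4455/406)((1624/81)s^2 - (6496/81)s - 6496/27) + (0)
Last nonzero remainder: (1624/81)s^2 - (6496/81)s - 6496/27. Dividing through by 1624/81 gives the monic gcd s^2 - 4s - 12.

s^2 - 4s - 12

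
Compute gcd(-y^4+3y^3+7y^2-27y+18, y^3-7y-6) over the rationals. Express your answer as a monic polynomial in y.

y-3

Repeated division with remainder:
  -y^4+3y^3+7y^2-27y+18 = (-y+3)(y^3-7y-6) + (-12y+36)
  y^3-7y-6 = (-(1/12)y^2-(1/4)y-1/6)(-12y+36) + (0)
Last nonzero remainder: -12y+36. Dividing through by -12 gives the monic gcd y-3.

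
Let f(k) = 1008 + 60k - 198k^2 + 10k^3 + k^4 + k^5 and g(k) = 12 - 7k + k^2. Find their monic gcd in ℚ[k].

12 - 7k + k^2

Repeated division with remainder:
  k^5 + k^4 + 10k^3 - 198k^2 + 60k + 1008 = (k^3 + 8k^2 + 54k + 84)(k^2 - 7k + 12) + (0)
The last nonzero remainder k^2 - 7k + 12 is already monic.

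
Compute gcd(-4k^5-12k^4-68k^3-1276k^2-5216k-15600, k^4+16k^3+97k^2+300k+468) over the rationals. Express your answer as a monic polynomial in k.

k^3+10k^2+37k+78

Euclidean algorithm in ℚ[k]:
  -4k^5-12k^4-68k^3-1276k^2-5216k-15600 = (-4k+52)(k^4+16k^3+97k^2+300k+468) + (-512k^3-5120k^2-18944k-39936)
  k^4+16k^3+97k^2+300k+468 = (-(1/512)k-3/256)(-512k^3-5120k^2-18944k-39936) + (0)
Last nonzero remainder: -512k^3-5120k^2-18944k-39936. Dividing through by -512 gives the monic gcd k^3+10k^2+37k+78.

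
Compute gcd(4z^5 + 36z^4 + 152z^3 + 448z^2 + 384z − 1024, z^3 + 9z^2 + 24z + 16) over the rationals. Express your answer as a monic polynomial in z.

Repeated division with remainder:
  4z^5 + 36z^4 + 152z^3 + 448z^2 + 384z − 1024 = (4z^2 + 56)(z^3 + 9z^2 + 24z + 16) + (−120z^2 − 960z − 1920)
  z^3 + 9z^2 + 24z + 16 = (−(1/120)z − 1/120)(−120z^2 − 960z − 1920) + (0)
Last nonzero remainder: −120z^2 − 960z − 1920. Dividing through by −120 gives the monic gcd z^2 + 8z + 16.

z^2 + 8z + 16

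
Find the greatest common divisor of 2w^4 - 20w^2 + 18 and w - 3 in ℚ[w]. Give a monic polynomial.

w - 3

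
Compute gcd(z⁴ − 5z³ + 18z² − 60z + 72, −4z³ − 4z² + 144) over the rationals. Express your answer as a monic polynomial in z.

z − 3

Euclidean algorithm in ℚ[z]:
  z⁴ − 5z³ + 18z² − 60z + 72 = (−(1/4)z + 3/2)(−4z³ − 4z² + 144) + (24z² − 24z − 144)
  −4z³ − 4z² + 144 = (−(1/6)z − 1/3)(24z² − 24z − 144) + (−32z + 96)
  24z² − 24z − 144 = (−(3/4)z − 3/2)(−32z + 96) + (0)
Last nonzero remainder: −32z + 96. Dividing through by −32 gives the monic gcd z − 3.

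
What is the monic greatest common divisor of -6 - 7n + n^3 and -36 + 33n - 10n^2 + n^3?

-3 + n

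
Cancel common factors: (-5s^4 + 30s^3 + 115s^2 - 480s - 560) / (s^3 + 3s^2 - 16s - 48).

(-5s^2 + 30s + 35)/(s + 3)

Apply the Euclidean algorithm:
  -5s^4 + 30s^3 + 115s^2 - 480s - 560 = (-5s + 45)(s^3 + 3s^2 - 16s - 48) + (-100s^2 + 1600)
  s^3 + 3s^2 - 16s - 48 = (-(1/100)s - 3/100)(-100s^2 + 1600) + (0)
Last nonzero remainder: -100s^2 + 1600. Dividing through by -100 gives the monic gcd s^2 - 16.
Cancel s^2 - 16 from numerator and denominator to get the reduced form.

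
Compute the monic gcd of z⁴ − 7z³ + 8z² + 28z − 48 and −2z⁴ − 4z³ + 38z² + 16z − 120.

z³ − 3z² − 4z + 12

Apply the Euclidean algorithm:
  z⁴ − 7z³ + 8z² + 28z − 48 = (−1/2)(−2z⁴ − 4z³ + 38z² + 16z − 120) + (−9z³ + 27z² + 36z − 108)
  −2z⁴ − 4z³ + 38z² + 16z − 120 = ((2/9)z + 10/9)(−9z³ + 27z² + 36z − 108) + (0)
Last nonzero remainder: −9z³ + 27z² + 36z − 108. Dividing through by −9 gives the monic gcd z³ − 3z² − 4z + 12.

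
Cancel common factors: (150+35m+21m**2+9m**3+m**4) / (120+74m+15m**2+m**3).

(30+m+4m**2+m**3)/(24+10m+m**2)

Euclidean algorithm in ℚ[m]:
  m**4+9m**3+21m**2+35m+150 = (m-6)(m**3+15m**2+74m+120) + (37m**2+359m+870)
  m**3+15m**2+74m+120 = ((1/37)m+196/1369)(37m**2+359m+870) + (-(1248/1369)m-6240/1369)
  37m**2+359m+870 = (-(50653/1248)m-39701/208)(-(1248/1369)m-6240/1369) + (0)
Last nonzero remainder: -(1248/1369)m-6240/1369. Dividing through by -1248/1369 gives the monic gcd m+5.
Cancel m+5 from numerator and denominator to get the reduced form.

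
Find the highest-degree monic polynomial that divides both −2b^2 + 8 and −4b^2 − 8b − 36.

1

Euclidean algorithm in ℚ[b]:
  −2b^2 + 8 = (1/2)(−4b^2 − 8b − 36) + (4b + 26)
  −4b^2 − 8b − 36 = (−b + 9/2)(4b + 26) + (−153)
  4b + 26 = (−(4/153)b − 26/153)(−153) + (0)
The last nonzero remainder is the constant −153, so the polynomials are coprime and gcd = 1.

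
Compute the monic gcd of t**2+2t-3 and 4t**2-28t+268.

1

Repeated division with remainder:
  t**2+2t-3 = (1/4)(4t**2-28t+268) + (9t-70)
  4t**2-28t+268 = ((4/9)t+28/81)(9t-70) + (23668/81)
  9t-70 = ((729/23668)t-2835/11834)(23668/81) + (0)
The last nonzero remainder is the constant 23668/81, so the polynomials are coprime and gcd = 1.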